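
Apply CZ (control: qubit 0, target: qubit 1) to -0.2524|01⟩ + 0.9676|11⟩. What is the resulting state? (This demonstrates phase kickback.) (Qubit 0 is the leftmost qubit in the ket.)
-0.2524|01⟩ - 0.9676|11⟩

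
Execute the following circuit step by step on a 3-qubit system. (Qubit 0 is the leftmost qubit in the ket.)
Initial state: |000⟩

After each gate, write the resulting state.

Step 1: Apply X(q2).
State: |001⟩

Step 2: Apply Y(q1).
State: i|011⟩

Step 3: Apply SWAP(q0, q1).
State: i|101⟩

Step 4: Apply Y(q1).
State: -|111⟩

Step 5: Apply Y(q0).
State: i|011⟩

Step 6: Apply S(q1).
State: -|011⟩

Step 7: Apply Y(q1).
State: i|001⟩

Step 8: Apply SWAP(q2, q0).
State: i|100⟩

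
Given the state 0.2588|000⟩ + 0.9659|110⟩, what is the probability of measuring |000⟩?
0.06698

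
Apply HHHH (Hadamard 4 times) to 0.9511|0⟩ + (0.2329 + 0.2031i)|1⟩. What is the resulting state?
0.9511|0⟩ + (0.2329 + 0.2031i)|1⟩

H² = I, so an even number of Hadamards cancels: H^4 = I and the state is unchanged.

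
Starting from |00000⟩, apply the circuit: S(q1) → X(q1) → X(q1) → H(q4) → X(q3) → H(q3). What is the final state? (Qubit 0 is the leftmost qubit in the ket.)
1/2|00000⟩ + 1/2|00001⟩ - 1/2|00010⟩ - 1/2|00011⟩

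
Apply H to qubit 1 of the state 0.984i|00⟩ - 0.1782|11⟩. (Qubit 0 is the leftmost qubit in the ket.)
0.6958i|00⟩ + 0.6958i|01⟩ - 0.126|10⟩ + 0.126|11⟩

H on qubit 1 mixes each pair of kets that differ only in qubit 1: amplitudes (a, b) of (|…0…⟩, |…1…⟩) become ((a + b)/√2, (a − b)/√2). Kets absent from the input have amplitude 0.
(|00⟩, |01⟩): (a, b) = (0.984i, 0) → (0.6958i, 0.6958i)
(|10⟩, |11⟩): (a, b) = (0, -0.1782) → (-0.126, 0.126)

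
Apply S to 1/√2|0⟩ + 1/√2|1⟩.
1/√2|0⟩ + (1/√2)i|1⟩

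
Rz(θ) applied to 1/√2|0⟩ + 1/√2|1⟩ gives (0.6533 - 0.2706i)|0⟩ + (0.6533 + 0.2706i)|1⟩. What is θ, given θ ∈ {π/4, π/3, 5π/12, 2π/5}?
π/4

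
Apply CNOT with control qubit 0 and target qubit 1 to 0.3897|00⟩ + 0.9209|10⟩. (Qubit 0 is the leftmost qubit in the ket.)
0.3897|00⟩ + 0.9209|11⟩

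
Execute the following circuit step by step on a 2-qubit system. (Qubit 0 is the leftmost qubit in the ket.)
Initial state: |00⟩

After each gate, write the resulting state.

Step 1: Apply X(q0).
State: |10⟩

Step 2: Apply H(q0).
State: 1/√2|00⟩ - 1/√2|10⟩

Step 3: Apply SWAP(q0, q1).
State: 1/√2|00⟩ - 1/√2|01⟩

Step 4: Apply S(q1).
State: 1/√2|00⟩ - (1/√2)i|01⟩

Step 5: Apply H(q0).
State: 1/2|00⟩ - (1/2)i|01⟩ + 1/2|10⟩ - (1/2)i|11⟩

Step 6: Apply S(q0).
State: 1/2|00⟩ - (1/2)i|01⟩ + (1/2)i|10⟩ + 1/2|11⟩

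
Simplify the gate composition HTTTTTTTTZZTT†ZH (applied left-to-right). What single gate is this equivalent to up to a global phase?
X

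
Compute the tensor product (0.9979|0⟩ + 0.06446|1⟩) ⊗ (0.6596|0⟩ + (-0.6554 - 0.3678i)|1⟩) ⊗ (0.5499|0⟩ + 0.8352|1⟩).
0.362|000⟩ + 0.5497|001⟩ + (-0.3596 - 0.2018i)|010⟩ + (-0.5462 - 0.3065i)|011⟩ + 0.02338|100⟩ + 0.03551|101⟩ + (-0.02323 - 0.01304i)|110⟩ + (-0.03528 - 0.0198i)|111⟩

amp(|b₁b₂…⟩) = product of the factor amplitudes for bits b₁, b₂, …; only kets whose every factor amplitude is nonzero survive.
|000⟩: (0.9979)(0.6596)(0.5499) = 0.362
|001⟩: (0.9979)(0.6596)(0.8352) = 0.5497
|010⟩: (0.9979)(-0.6554 - 0.3678i)(0.5499) = (-0.3596 - 0.2018i)
|011⟩: (0.9979)(-0.6554 - 0.3678i)(0.8352) = (-0.5462 - 0.3065i)
|100⟩: (0.06446)(0.6596)(0.5499) = 0.02338
|101⟩: (0.06446)(0.6596)(0.8352) = 0.03551
|110⟩: (0.06446)(-0.6554 - 0.3678i)(0.5499) = (-0.02323 - 0.01304i)
|111⟩: (0.06446)(-0.6554 - 0.3678i)(0.8352) = (-0.03528 - 0.0198i)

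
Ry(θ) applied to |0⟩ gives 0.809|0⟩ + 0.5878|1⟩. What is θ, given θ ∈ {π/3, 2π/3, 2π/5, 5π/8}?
2π/5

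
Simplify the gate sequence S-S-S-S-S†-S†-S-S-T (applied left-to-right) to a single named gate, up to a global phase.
T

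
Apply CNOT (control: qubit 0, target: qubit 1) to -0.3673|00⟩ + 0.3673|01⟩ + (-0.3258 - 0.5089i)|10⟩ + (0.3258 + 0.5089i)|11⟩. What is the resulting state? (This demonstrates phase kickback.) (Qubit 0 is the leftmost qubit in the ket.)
-0.3673|00⟩ + 0.3673|01⟩ + (0.3258 + 0.5089i)|10⟩ + (-0.3258 - 0.5089i)|11⟩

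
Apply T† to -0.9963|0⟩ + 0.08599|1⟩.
-0.9963|0⟩ + (0.0608 - 0.0608i)|1⟩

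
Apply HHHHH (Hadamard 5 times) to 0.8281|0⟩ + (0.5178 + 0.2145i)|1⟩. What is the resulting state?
(0.9517 + 0.1517i)|0⟩ + (0.2194 - 0.1517i)|1⟩

H² = I, so H^5 = H: a single Hadamard. With (a, b) = (0.8281, (0.5178 + 0.2145i)), H gives ((a + b)/√2, (a − b)/√2) = ((0.9517 + 0.1517i), (0.2194 - 0.1517i)).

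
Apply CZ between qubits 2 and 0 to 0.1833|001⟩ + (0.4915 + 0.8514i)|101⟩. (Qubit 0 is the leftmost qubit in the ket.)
0.1833|001⟩ + (-0.4915 - 0.8514i)|101⟩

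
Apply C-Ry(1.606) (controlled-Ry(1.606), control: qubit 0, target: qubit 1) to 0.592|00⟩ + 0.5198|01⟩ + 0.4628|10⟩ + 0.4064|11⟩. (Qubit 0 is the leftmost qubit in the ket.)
0.592|00⟩ + 0.5198|01⟩ + 0.02906|10⟩ + 0.6152|11⟩

C-Ry(1.606) leaves the control-|0⟩ kets |00⟩, |01⟩ unchanged and applies Ry(1.606) to qubit 1 on the control-|1⟩ pair (|10⟩, |11⟩).
Ry(1.606) = [[cos(θ/2), −sin(θ/2)], [sin(θ/2), cos(θ/2)]]; θ = 1.606, cos(θ/2) ≈ 0.694552, sin(θ/2) ≈ 0.719443.
With a = amp(|10⟩) = 0.4628 and b = amp(|11⟩) = 0.4064:
new amp(|10⟩) = (0.694552)·a + (-0.719443)·b = 0.02906
new amp(|11⟩) = (0.719443)·a + (0.694552)·b = 0.6152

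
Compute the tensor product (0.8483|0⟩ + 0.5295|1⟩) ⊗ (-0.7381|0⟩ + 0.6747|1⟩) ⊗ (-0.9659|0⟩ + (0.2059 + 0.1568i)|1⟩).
0.6048|000⟩ + (-0.1289 - 0.09818i)|001⟩ - 0.5528|010⟩ + (0.1178 + 0.08974i)|011⟩ + 0.3775|100⟩ + (-0.08047 - 0.06128i)|101⟩ - 0.3451|110⟩ + (0.07356 + 0.05602i)|111⟩

amp(|b₁b₂…⟩) = product of the factor amplitudes for bits b₁, b₂, …; only kets whose every factor amplitude is nonzero survive.
|000⟩: (0.8483)(-0.7381)(-0.9659) = 0.6048
|001⟩: (0.8483)(-0.7381)(0.2059 + 0.1568i) = (-0.1289 - 0.09818i)
|010⟩: (0.8483)(0.6747)(-0.9659) = -0.5528
|011⟩: (0.8483)(0.6747)(0.2059 + 0.1568i) = (0.1178 + 0.08974i)
|100⟩: (0.5295)(-0.7381)(-0.9659) = 0.3775
|101⟩: (0.5295)(-0.7381)(0.2059 + 0.1568i) = (-0.08047 - 0.06128i)
|110⟩: (0.5295)(0.6747)(-0.9659) = -0.3451
|111⟩: (0.5295)(0.6747)(0.2059 + 0.1568i) = (0.07356 + 0.05602i)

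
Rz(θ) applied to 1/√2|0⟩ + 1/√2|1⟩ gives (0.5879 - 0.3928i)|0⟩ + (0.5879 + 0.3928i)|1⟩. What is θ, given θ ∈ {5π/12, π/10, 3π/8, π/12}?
3π/8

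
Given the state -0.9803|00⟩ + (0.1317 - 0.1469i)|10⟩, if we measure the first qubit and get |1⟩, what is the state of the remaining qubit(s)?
(0.6675 - 0.7446i)|0⟩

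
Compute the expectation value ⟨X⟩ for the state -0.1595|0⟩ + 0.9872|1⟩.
-0.3149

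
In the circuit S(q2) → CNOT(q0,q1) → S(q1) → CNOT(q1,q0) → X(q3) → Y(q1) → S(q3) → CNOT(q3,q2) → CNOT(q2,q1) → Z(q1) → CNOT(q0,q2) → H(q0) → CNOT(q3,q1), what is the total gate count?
13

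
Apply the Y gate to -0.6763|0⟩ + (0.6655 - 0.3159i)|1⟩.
(-0.3159 - 0.6655i)|0⟩ - 0.6763i|1⟩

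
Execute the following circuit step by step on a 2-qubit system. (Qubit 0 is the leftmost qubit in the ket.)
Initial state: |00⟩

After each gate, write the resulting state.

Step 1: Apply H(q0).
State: 1/√2|00⟩ + 1/√2|10⟩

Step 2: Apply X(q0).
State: 1/√2|00⟩ + 1/√2|10⟩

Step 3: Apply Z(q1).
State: 1/√2|00⟩ + 1/√2|10⟩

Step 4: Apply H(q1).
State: 1/2|00⟩ + 1/2|01⟩ + 1/2|10⟩ + 1/2|11⟩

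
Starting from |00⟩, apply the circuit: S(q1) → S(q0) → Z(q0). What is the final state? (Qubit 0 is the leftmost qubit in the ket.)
|00⟩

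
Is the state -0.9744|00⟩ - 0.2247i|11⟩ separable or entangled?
Entangled

Writing the state as a|00⟩ + b|01⟩ + c|10⟩ + d|11⟩, it is a product state iff ad − bc = 0.
Here (a, b, c, d) = (-0.9744, 0, 0, -0.2247i): ad − bc = (-0.9744)(-0.2247i) − (0)(0) = 0.2189i ≠ 0, so the state is entangled.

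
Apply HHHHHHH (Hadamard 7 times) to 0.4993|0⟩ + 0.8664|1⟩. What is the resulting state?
0.9657|0⟩ - 0.2596|1⟩

H² = I, so H^7 = H: a single Hadamard. With (a, b) = (0.4993, 0.8664), H gives ((a + b)/√2, (a − b)/√2) = (0.9657, -0.2596).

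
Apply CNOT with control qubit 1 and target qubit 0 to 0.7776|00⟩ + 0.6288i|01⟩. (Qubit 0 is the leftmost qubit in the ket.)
0.7776|00⟩ + 0.6288i|11⟩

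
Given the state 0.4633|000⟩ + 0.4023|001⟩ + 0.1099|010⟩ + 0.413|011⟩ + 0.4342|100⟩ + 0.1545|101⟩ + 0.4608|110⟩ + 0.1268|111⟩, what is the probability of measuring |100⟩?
0.1885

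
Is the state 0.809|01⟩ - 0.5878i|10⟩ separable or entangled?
Entangled

Writing the state as a|00⟩ + b|01⟩ + c|10⟩ + d|11⟩, it is a product state iff ad − bc = 0.
Here (a, b, c, d) = (0, 0.809, -0.5878i, 0): ad − bc = (0)(0) − (0.809)(-0.5878i) = 0.4755i ≠ 0, so the state is entangled.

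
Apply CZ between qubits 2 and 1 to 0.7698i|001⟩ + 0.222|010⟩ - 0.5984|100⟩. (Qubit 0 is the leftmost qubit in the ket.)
0.7698i|001⟩ + 0.222|010⟩ - 0.5984|100⟩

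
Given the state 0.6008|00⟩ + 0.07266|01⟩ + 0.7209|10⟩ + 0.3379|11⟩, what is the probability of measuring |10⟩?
0.5197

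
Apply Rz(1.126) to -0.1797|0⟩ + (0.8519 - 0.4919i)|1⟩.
(-0.152 + 0.09591i)|0⟩ + (0.983 + 0.0387i)|1⟩

Rz(1.126) = [[e^(−iθ/2), 0], [0, e^(iθ/2)]] with e^(±iθ/2) = cos(θ/2) ± i·sin(θ/2); θ = 1.126, cos(θ/2) ≈ 0.845658, sin(θ/2) ≈ 0.533726.
With a = amp(|0⟩) = -0.1797 and b = amp(|1⟩) = (0.8519 - 0.4919i):
new amp(|0⟩) = (0.845658 - 0.533726i)·a = (-0.152 + 0.09591i)
new amp(|1⟩) = (0.845658 + 0.533726i)·b = (0.983 + 0.0387i)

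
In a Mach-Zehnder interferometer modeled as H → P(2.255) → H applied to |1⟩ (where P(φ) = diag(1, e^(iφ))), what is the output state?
(0.816 - 0.3875i)|0⟩ + (0.184 + 0.3875i)|1⟩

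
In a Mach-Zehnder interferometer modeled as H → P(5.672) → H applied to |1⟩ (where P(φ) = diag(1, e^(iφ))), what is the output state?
(0.09052 + 0.2869i)|0⟩ + (0.9095 - 0.2869i)|1⟩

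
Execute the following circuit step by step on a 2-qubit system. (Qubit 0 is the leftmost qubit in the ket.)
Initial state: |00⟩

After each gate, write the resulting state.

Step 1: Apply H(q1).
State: 1/√2|00⟩ + 1/√2|01⟩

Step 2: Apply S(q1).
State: 1/√2|00⟩ + (1/√2)i|01⟩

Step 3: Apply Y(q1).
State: 1/√2|00⟩ + (1/√2)i|01⟩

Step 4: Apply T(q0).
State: 1/√2|00⟩ + (1/√2)i|01⟩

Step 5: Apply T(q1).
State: 1/√2|00⟩ + (-1/2 + (1/2)i)|01⟩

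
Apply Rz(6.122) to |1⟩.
(-0.9968 + 0.08051i)|1⟩

Rz(6.122) = [[e^(−iθ/2), 0], [0, e^(iθ/2)]] with e^(±iθ/2) = cos(θ/2) ± i·sin(θ/2); θ = 6.122, cos(θ/2) ≈ -0.996754, sin(θ/2) ≈ 0.0805054.
With a = amp(|0⟩) = 0 and b = amp(|1⟩) = 1:
new amp(|0⟩) = (-0.996754 - 0.0805054i)·a = 0
new amp(|1⟩) = (-0.996754 + 0.0805054i)·b = (-0.9968 + 0.08051i)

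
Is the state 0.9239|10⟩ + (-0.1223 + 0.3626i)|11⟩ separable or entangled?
Separable

Writing the state as a|00⟩ + b|01⟩ + c|10⟩ + d|11⟩, it is a product state iff ad − bc = 0.
Here (a, b, c, d) = (0, 0, 0.9239, (-0.1223 + 0.3626i)): ad − bc = (0)(-0.1223 + 0.3626i) − (0)(0.9239) = 0, so the state is separable.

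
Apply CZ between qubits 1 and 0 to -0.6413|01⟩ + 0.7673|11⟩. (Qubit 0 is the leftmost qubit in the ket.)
-0.6413|01⟩ - 0.7673|11⟩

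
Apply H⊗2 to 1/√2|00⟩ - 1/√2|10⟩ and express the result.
1/√2|10⟩ + 1/√2|11⟩

H⊗2 gives amp(|y⟩) = (1/2) Σ_x (−1)^(x·y) amp(|x⟩), where x·y is the number of positions in which both x and y have a 1.
|00⟩: (1/√2 - 1/√2)/2 = 0
|01⟩: (1/√2 - 1/√2)/2 = 0
|10⟩: (1/√2 + 1/√2)/2 = 1/√2
|11⟩: (1/√2 + 1/√2)/2 = 1/√2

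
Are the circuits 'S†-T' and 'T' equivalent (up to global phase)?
No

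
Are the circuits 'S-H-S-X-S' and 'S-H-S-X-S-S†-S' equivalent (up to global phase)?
Yes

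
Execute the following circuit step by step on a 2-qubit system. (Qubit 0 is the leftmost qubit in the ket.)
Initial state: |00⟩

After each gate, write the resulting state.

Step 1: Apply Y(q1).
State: i|01⟩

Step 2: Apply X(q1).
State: i|00⟩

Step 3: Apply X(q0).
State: i|10⟩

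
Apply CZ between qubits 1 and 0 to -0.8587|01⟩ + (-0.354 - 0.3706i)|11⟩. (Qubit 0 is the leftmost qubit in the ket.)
-0.8587|01⟩ + (0.354 + 0.3706i)|11⟩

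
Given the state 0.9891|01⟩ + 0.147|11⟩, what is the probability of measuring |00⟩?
0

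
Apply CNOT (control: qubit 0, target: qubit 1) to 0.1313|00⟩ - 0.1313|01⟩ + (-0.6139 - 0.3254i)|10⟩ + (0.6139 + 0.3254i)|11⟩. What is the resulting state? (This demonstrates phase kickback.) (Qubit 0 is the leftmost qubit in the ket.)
0.1313|00⟩ - 0.1313|01⟩ + (0.6139 + 0.3254i)|10⟩ + (-0.6139 - 0.3254i)|11⟩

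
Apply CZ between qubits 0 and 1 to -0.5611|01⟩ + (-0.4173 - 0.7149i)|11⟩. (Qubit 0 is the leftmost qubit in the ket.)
-0.5611|01⟩ + (0.4173 + 0.7149i)|11⟩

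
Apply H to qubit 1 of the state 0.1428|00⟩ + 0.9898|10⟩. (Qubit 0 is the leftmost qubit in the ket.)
0.101|00⟩ + 0.101|01⟩ + 0.6999|10⟩ + 0.6999|11⟩

H on qubit 1 mixes each pair of kets that differ only in qubit 1: amplitudes (a, b) of (|…0…⟩, |…1…⟩) become ((a + b)/√2, (a − b)/√2). Kets absent from the input have amplitude 0.
(|00⟩, |01⟩): (a, b) = (0.1428, 0) → (0.101, 0.101)
(|10⟩, |11⟩): (a, b) = (0.9898, 0) → (0.6999, 0.6999)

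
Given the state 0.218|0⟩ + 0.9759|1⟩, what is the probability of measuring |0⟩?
0.04752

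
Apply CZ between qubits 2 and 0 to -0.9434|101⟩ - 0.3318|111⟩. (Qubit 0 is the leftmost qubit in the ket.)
0.9434|101⟩ + 0.3318|111⟩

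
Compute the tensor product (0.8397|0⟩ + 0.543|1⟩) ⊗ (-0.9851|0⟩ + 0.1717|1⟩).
-0.8272|00⟩ + 0.1442|01⟩ - 0.5349|10⟩ + 0.09323|11⟩

amp(|b₁b₂…⟩) = product of the factor amplitudes for bits b₁, b₂, …; only kets whose every factor amplitude is nonzero survive.
|00⟩: (0.8397)(-0.9851) = -0.8272
|01⟩: (0.8397)(0.1717) = 0.1442
|10⟩: (0.543)(-0.9851) = -0.5349
|11⟩: (0.543)(0.1717) = 0.09323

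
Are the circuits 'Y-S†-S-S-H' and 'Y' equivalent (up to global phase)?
No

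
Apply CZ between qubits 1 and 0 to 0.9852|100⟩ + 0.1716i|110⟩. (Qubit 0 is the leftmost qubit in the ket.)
0.9852|100⟩ - 0.1716i|110⟩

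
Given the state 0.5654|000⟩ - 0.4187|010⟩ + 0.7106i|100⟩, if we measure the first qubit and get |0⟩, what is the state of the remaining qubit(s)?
0.8036|00⟩ - 0.5951|10⟩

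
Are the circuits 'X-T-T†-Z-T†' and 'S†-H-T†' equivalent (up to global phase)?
No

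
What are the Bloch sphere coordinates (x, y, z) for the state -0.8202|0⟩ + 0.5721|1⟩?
(-0.9385, 0, 0.3454)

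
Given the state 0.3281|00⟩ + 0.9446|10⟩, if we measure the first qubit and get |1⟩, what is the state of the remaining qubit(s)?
|0⟩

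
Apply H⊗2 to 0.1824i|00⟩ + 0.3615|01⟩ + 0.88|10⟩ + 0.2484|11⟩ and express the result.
(0.745 + 0.0912i)|00⟩ + (0.1351 + 0.0912i)|01⟩ + (-0.3835 + 0.0912i)|10⟩ + (-0.4966 + 0.0912i)|11⟩

H⊗2 gives amp(|y⟩) = (1/2) Σ_x (−1)^(x·y) amp(|x⟩), where x·y is the number of positions in which both x and y have a 1.
|00⟩: (0.1824i + 0.3615 + 0.88 + 0.2484)/2 = (0.745 + 0.0912i)
|01⟩: (0.1824i - 0.3615 + 0.88 - 0.2484)/2 = (0.1351 + 0.0912i)
|10⟩: (0.1824i + 0.3615 - 0.88 - 0.2484)/2 = (-0.3835 + 0.0912i)
|11⟩: (0.1824i - 0.3615 - 0.88 + 0.2484)/2 = (-0.4966 + 0.0912i)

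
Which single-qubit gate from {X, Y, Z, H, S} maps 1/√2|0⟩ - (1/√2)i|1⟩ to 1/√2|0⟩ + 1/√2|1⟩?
S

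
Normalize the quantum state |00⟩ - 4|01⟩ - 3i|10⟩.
0.1961|00⟩ - 0.7845|01⟩ - 0.5883i|10⟩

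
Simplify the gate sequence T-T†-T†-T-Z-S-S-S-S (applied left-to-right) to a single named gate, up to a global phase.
Z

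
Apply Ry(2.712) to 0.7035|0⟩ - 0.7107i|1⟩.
(0.1499 + 0.6944i)|0⟩ + (0.6873 - 0.1515i)|1⟩

Ry(2.712) = [[cos(θ/2), −sin(θ/2)], [sin(θ/2), cos(θ/2)]]; θ = 2.712, cos(θ/2) ≈ 0.213148, sin(θ/2) ≈ 0.97702.
With a = amp(|0⟩) = 0.7035 and b = amp(|1⟩) = -0.7107i:
new amp(|0⟩) = (0.213148)·a + (-0.97702)·b = (0.1499 + 0.6944i)
new amp(|1⟩) = (0.97702)·a + (0.213148)·b = (0.6873 - 0.1515i)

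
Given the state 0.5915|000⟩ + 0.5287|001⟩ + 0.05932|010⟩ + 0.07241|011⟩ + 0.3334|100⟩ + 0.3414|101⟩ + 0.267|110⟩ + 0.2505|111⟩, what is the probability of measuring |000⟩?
0.3499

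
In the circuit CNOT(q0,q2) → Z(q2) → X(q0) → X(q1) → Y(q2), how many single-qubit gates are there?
4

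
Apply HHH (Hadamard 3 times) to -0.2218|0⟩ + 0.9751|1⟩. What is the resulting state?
0.5327|0⟩ - 0.8463|1⟩

H² = I, so H^3 = H: a single Hadamard. With (a, b) = (-0.2218, 0.9751), H gives ((a + b)/√2, (a − b)/√2) = (0.5327, -0.8463).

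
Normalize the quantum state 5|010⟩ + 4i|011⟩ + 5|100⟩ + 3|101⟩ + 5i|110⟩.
1/2|010⟩ + 0.4i|011⟩ + 1/2|100⟩ + 0.3|101⟩ + (1/2)i|110⟩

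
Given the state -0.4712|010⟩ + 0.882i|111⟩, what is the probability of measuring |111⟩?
0.7779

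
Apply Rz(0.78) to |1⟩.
(0.9249 + 0.3802i)|1⟩

Rz(0.78) = [[e^(−iθ/2), 0], [0, e^(iθ/2)]] with e^(±iθ/2) = cos(θ/2) ± i·sin(θ/2); θ = 0.78, cos(θ/2) ≈ 0.924909, sin(θ/2) ≈ 0.380188.
With a = amp(|0⟩) = 0 and b = amp(|1⟩) = 1:
new amp(|0⟩) = (0.924909 - 0.380188i)·a = 0
new amp(|1⟩) = (0.924909 + 0.380188i)·b = (0.9249 + 0.3802i)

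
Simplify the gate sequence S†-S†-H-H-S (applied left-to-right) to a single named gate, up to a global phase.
S†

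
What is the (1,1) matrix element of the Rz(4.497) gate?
(-0.627 + 0.779i)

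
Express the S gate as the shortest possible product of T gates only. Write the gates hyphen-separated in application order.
T-T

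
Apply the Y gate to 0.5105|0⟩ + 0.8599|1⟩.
-0.8599i|0⟩ + 0.5105i|1⟩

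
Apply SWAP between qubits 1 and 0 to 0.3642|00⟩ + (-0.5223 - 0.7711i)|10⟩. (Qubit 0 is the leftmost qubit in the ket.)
0.3642|00⟩ + (-0.5223 - 0.7711i)|01⟩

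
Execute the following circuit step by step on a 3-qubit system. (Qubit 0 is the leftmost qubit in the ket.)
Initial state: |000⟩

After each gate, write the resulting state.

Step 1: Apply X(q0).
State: |100⟩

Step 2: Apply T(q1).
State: |100⟩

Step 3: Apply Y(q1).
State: i|110⟩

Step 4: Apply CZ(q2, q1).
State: i|110⟩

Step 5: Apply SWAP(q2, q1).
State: i|101⟩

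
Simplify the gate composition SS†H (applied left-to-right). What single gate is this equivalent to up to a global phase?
H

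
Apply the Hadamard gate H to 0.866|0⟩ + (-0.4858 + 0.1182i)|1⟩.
(0.2688 + 0.08358i)|0⟩ + (0.9559 - 0.08358i)|1⟩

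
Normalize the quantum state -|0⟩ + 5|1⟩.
-0.1961|0⟩ + 0.9806|1⟩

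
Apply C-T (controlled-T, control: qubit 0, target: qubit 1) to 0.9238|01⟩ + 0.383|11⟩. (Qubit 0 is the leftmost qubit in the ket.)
0.9238|01⟩ + (0.2708 + 0.2708i)|11⟩

C-T leaves the control-|0⟩ kets |00⟩, |01⟩ unchanged and applies T to qubit 1 on the control-|1⟩ pair (|10⟩, |11⟩).
T = [[1, 0], [0, (1/√2 + (1/√2)i)]].
With a = amp(|10⟩) = 0 and b = amp(|11⟩) = 0.383:
new amp(|10⟩) = (1)·a = 0
new amp(|11⟩) = (1/√2 + (1/√2)i)·b = (0.2708 + 0.2708i)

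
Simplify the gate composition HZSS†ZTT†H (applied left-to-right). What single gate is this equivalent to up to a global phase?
I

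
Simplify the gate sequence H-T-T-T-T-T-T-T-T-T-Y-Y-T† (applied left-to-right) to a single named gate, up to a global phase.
H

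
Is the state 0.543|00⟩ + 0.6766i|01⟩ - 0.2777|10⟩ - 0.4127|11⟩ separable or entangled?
Entangled

Writing the state as a|00⟩ + b|01⟩ + c|10⟩ + d|11⟩, it is a product state iff ad − bc = 0.
Here (a, b, c, d) = (0.543, 0.6766i, -0.2777, -0.4127): ad − bc = (0.543)(-0.4127) − (0.6766i)(-0.2777) = (-0.2241 + 0.1879i) ≠ 0, so the state is entangled.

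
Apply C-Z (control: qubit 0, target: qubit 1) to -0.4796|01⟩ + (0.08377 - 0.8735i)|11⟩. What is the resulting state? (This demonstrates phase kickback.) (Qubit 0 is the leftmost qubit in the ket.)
-0.4796|01⟩ + (-0.08377 + 0.8735i)|11⟩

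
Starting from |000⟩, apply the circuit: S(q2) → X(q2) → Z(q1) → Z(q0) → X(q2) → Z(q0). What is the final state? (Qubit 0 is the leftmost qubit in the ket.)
|000⟩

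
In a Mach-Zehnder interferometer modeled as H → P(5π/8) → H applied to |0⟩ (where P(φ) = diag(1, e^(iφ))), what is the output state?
(0.3087 + 0.4619i)|0⟩ + (0.6913 - 0.4619i)|1⟩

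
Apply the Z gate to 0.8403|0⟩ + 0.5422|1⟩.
0.8403|0⟩ - 0.5422|1⟩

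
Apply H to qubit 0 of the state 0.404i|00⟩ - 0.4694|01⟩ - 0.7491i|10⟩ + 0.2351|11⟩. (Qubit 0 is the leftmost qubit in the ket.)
-0.244i|00⟩ - 0.1657|01⟩ + 0.8154i|10⟩ - 0.4982|11⟩

H on qubit 0 mixes each pair of kets that differ only in qubit 0: amplitudes (a, b) of (|…0…⟩, |…1…⟩) become ((a + b)/√2, (a − b)/√2). Kets absent from the input have amplitude 0.
(|00⟩, |10⟩): (a, b) = (0.404i, -0.7491i) → (-0.244i, 0.8154i)
(|01⟩, |11⟩): (a, b) = (-0.4694, 0.2351) → (-0.1657, -0.4982)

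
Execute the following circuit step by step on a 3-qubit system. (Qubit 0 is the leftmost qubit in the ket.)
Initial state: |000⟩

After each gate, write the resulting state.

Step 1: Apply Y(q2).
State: i|001⟩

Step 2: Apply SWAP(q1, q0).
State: i|001⟩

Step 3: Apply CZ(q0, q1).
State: i|001⟩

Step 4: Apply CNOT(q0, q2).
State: i|001⟩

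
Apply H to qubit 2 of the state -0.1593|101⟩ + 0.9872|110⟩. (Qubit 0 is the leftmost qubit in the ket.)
-0.1126|100⟩ + 0.1126|101⟩ + 0.6981|110⟩ + 0.6981|111⟩

H on qubit 2 mixes each pair of kets that differ only in qubit 2: amplitudes (a, b) of (|…0…⟩, |…1…⟩) become ((a + b)/√2, (a − b)/√2). Kets absent from the input have amplitude 0.
(|100⟩, |101⟩): (a, b) = (0, -0.1593) → (-0.1126, 0.1126)
(|110⟩, |111⟩): (a, b) = (0.9872, 0) → (0.6981, 0.6981)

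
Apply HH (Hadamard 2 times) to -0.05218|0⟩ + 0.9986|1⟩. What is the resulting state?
-0.05218|0⟩ + 0.9986|1⟩

H² = I, so an even number of Hadamards cancels: H^2 = I and the state is unchanged.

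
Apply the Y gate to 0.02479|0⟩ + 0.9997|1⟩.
-0.9997i|0⟩ + 0.02479i|1⟩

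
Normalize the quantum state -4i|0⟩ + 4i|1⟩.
-(1/√2)i|0⟩ + (1/√2)i|1⟩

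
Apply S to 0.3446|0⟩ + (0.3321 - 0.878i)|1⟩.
0.3446|0⟩ + (0.878 + 0.3321i)|1⟩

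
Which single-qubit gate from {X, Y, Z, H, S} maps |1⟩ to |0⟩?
X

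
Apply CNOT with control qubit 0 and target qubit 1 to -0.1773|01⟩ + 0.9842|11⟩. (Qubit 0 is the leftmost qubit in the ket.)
-0.1773|01⟩ + 0.9842|10⟩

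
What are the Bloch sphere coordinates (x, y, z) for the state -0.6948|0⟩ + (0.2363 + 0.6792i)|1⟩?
(-0.3284, -0.9438, -0.0344)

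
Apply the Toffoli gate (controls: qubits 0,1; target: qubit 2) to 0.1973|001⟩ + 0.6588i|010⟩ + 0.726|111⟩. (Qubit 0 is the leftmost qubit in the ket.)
0.1973|001⟩ + 0.6588i|010⟩ + 0.726|110⟩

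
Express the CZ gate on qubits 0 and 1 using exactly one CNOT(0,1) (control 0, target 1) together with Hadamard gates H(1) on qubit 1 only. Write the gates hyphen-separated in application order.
H(1)-CNOT(0,1)-H(1)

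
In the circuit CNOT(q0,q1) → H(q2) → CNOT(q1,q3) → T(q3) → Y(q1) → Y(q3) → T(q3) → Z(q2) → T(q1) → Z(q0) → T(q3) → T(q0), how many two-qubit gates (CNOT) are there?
2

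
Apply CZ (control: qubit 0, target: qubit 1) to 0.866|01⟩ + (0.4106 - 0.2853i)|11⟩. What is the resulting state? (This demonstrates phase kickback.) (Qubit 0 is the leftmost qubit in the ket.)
0.866|01⟩ + (-0.4106 + 0.2853i)|11⟩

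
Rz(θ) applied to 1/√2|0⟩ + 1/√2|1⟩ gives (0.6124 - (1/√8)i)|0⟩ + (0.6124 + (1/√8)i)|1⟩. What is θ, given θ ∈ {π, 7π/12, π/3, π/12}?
π/3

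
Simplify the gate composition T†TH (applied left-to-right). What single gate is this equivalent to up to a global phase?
H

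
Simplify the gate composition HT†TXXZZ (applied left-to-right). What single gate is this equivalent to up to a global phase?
H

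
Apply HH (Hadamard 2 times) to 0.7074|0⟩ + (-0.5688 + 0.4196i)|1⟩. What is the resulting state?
0.7074|0⟩ + (-0.5688 + 0.4196i)|1⟩

H² = I, so an even number of Hadamards cancels: H^2 = I and the state is unchanged.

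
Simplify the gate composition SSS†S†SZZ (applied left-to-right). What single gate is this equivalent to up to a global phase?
S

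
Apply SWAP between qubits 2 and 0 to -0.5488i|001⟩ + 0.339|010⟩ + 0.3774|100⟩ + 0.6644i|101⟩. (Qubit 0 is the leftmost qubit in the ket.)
0.3774|001⟩ + 0.339|010⟩ - 0.5488i|100⟩ + 0.6644i|101⟩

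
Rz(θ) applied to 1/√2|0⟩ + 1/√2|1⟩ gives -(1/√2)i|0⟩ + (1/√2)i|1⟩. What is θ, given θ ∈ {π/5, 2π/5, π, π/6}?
π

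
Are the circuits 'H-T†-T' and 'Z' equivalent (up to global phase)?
No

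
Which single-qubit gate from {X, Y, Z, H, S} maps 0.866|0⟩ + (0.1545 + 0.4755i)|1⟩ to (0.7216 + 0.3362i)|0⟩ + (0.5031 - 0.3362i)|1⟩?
H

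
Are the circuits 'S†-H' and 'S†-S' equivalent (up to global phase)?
No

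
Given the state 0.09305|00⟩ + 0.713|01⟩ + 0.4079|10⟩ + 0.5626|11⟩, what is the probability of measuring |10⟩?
0.1664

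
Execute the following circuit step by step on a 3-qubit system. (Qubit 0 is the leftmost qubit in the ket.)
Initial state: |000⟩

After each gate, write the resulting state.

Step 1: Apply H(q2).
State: 1/√2|000⟩ + 1/√2|001⟩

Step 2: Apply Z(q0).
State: 1/√2|000⟩ + 1/√2|001⟩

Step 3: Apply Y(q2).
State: -(1/√2)i|000⟩ + (1/√2)i|001⟩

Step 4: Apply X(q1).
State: -(1/√2)i|010⟩ + (1/√2)i|011⟩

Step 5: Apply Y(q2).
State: 1/√2|010⟩ + 1/√2|011⟩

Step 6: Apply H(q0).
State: 1/2|010⟩ + 1/2|011⟩ + 1/2|110⟩ + 1/2|111⟩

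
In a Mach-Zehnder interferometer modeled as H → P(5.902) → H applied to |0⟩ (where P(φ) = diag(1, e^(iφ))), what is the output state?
(0.9641 - 0.186i)|0⟩ + (0.03589 + 0.186i)|1⟩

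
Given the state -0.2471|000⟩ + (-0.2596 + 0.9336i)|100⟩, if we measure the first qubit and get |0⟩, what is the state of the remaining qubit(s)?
-|00⟩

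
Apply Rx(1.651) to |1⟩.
-0.7349i|0⟩ + 0.6782|1⟩

Rx(1.651) = [[cos(θ/2), −i·sin(θ/2)], [−i·sin(θ/2), cos(θ/2)]]; θ = 1.651, cos(θ/2) ≈ 0.67819, sin(θ/2) ≈ 0.734887.
With a = amp(|0⟩) = 0 and b = amp(|1⟩) = 1:
new amp(|0⟩) = (0.67819)·a + (-0.734887i)·b = -0.7349i
new amp(|1⟩) = (-0.734887i)·a + (0.67819)·b = 0.6782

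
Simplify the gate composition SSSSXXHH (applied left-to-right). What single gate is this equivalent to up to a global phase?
I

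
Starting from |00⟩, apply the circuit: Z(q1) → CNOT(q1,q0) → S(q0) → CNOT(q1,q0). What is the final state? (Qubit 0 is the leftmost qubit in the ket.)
|00⟩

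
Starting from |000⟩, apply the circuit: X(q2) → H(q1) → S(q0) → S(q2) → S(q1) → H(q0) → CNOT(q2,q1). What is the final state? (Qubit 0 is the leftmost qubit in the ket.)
-1/2|001⟩ + (1/2)i|011⟩ - 1/2|101⟩ + (1/2)i|111⟩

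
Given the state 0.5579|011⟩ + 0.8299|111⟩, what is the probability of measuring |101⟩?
0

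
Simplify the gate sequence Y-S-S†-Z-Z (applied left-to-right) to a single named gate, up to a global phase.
Y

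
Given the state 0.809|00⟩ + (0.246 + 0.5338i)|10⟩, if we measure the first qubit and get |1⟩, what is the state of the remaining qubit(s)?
(0.4185 + 0.9082i)|0⟩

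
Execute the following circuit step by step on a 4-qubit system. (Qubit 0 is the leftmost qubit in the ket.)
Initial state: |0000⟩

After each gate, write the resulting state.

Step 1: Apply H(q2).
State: 1/√2|0000⟩ + 1/√2|0010⟩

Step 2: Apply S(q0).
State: 1/√2|0000⟩ + 1/√2|0010⟩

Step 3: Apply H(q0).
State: 1/2|0000⟩ + 1/2|0010⟩ + 1/2|1000⟩ + 1/2|1010⟩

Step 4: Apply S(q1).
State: 1/2|0000⟩ + 1/2|0010⟩ + 1/2|1000⟩ + 1/2|1010⟩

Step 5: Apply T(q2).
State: 1/2|0000⟩ + (1/√8 + (1/√8)i)|0010⟩ + 1/2|1000⟩ + (1/√8 + (1/√8)i)|1010⟩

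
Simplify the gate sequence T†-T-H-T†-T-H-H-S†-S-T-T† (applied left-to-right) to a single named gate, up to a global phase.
H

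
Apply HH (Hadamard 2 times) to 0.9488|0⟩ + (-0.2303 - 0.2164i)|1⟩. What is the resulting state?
0.9488|0⟩ + (-0.2303 - 0.2164i)|1⟩

H² = I, so an even number of Hadamards cancels: H^2 = I and the state is unchanged.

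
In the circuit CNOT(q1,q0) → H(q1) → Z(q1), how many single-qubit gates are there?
2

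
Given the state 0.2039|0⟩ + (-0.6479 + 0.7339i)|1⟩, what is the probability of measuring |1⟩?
0.9584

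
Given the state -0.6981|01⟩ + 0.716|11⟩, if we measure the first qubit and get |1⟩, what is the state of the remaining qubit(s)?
|1⟩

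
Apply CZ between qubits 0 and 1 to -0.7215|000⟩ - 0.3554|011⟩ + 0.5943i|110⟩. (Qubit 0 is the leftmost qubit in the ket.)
-0.7215|000⟩ - 0.3554|011⟩ - 0.5943i|110⟩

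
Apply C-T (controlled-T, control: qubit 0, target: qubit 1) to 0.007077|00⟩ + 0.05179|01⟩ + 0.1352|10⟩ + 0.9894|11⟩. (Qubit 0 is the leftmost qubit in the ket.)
0.007077|00⟩ + 0.05179|01⟩ + 0.1352|10⟩ + (0.6996 + 0.6996i)|11⟩

C-T leaves the control-|0⟩ kets |00⟩, |01⟩ unchanged and applies T to qubit 1 on the control-|1⟩ pair (|10⟩, |11⟩).
T = [[1, 0], [0, (1/√2 + (1/√2)i)]].
With a = amp(|10⟩) = 0.1352 and b = amp(|11⟩) = 0.9894:
new amp(|10⟩) = (1)·a = 0.1352
new amp(|11⟩) = (1/√2 + (1/√2)i)·b = (0.6996 + 0.6996i)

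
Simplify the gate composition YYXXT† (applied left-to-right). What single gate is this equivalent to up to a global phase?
T†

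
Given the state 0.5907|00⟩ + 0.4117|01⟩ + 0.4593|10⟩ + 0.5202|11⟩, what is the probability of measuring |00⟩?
0.3489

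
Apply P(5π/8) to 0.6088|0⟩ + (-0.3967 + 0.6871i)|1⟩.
0.6088|0⟩ + (-0.483 - 0.6294i)|1⟩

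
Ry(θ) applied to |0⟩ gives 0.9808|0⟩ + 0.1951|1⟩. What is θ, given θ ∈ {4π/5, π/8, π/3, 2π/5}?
π/8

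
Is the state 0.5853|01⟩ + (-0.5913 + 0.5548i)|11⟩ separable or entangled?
Separable

Writing the state as a|00⟩ + b|01⟩ + c|10⟩ + d|11⟩, it is a product state iff ad − bc = 0.
Here (a, b, c, d) = (0, 0.5853, 0, (-0.5913 + 0.5548i)): ad − bc = (0)(-0.5913 + 0.5548i) − (0.5853)(0) = 0, so the state is separable.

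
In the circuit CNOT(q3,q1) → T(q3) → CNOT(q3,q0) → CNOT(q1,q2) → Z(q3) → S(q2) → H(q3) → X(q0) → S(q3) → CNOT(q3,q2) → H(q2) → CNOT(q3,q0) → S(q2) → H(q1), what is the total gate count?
14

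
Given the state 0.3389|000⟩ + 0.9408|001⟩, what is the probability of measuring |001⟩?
0.8851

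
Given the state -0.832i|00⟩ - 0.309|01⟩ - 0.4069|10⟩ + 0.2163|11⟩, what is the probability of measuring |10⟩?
0.1656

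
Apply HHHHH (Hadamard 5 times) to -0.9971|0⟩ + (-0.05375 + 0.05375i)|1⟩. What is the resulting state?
(-0.7431 + 0.03801i)|0⟩ + (-0.667 - 0.03801i)|1⟩

H² = I, so H^5 = H: a single Hadamard. With (a, b) = (-0.9971, (-0.05375 + 0.05375i)), H gives ((a + b)/√2, (a − b)/√2) = ((-0.7431 + 0.03801i), (-0.667 - 0.03801i)).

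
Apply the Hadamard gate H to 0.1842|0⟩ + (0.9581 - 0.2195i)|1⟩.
(0.8077 - 0.1552i)|0⟩ + (-0.5472 + 0.1552i)|1⟩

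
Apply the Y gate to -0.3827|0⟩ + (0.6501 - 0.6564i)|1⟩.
(-0.6564 - 0.6501i)|0⟩ - 0.3827i|1⟩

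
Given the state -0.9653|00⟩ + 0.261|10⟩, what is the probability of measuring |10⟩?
0.06812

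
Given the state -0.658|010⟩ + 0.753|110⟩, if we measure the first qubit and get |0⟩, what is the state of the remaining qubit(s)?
-|10⟩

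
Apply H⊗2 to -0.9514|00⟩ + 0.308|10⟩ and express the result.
-0.3217|00⟩ - 0.3217|01⟩ - 0.6297|10⟩ - 0.6297|11⟩

H⊗2 gives amp(|y⟩) = (1/2) Σ_x (−1)^(x·y) amp(|x⟩), where x·y is the number of positions in which both x and y have a 1.
|00⟩: (-0.9514 + 0.308)/2 = -0.3217
|01⟩: (-0.9514 + 0.308)/2 = -0.3217
|10⟩: (-0.9514 - 0.308)/2 = -0.6297
|11⟩: (-0.9514 - 0.308)/2 = -0.6297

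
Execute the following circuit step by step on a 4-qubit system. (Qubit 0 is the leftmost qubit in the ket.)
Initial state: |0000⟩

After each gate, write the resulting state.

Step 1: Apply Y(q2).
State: i|0010⟩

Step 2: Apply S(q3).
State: i|0010⟩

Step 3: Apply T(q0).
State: i|0010⟩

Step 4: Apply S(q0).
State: i|0010⟩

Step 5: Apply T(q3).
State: i|0010⟩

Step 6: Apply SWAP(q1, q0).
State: i|0010⟩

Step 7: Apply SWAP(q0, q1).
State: i|0010⟩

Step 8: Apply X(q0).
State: i|1010⟩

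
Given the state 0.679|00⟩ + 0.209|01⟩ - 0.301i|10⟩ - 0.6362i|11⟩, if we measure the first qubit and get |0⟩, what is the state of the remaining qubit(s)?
0.9557|0⟩ + 0.2942|1⟩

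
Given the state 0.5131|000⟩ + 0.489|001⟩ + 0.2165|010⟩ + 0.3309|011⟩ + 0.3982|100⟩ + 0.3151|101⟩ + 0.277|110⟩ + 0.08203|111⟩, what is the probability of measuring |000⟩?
0.2633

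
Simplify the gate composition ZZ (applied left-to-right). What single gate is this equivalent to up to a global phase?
I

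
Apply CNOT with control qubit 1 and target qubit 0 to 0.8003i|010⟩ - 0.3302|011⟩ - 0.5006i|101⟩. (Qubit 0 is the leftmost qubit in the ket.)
-0.5006i|101⟩ + 0.8003i|110⟩ - 0.3302|111⟩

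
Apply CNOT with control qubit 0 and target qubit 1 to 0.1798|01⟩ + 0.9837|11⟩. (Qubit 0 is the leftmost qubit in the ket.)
0.1798|01⟩ + 0.9837|10⟩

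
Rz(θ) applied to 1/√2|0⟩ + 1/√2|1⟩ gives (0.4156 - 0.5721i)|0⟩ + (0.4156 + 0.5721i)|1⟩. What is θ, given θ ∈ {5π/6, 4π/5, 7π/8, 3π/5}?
3π/5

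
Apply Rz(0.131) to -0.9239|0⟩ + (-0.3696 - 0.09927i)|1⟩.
(-0.9219 + 0.06047i)|0⟩ + (-0.3623 - 0.1232i)|1⟩

Rz(0.131) = [[e^(−iθ/2), 0], [0, e^(iθ/2)]] with e^(±iθ/2) = cos(θ/2) ± i·sin(θ/2); θ = 0.131, cos(θ/2) ≈ 0.997856, sin(θ/2) ≈ 0.0654532.
With a = amp(|0⟩) = -0.9239 and b = amp(|1⟩) = (-0.3696 - 0.09927i):
new amp(|0⟩) = (0.997856 - 0.0654532i)·a = (-0.9219 + 0.06047i)
new amp(|1⟩) = (0.997856 + 0.0654532i)·b = (-0.3623 - 0.1232i)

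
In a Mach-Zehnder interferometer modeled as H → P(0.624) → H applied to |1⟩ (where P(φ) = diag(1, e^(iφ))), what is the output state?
(0.09423 - 0.2921i)|0⟩ + (0.9058 + 0.2921i)|1⟩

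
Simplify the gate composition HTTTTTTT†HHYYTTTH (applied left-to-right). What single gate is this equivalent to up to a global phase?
I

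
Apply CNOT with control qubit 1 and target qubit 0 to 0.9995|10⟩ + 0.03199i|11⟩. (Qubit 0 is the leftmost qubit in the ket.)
0.03199i|01⟩ + 0.9995|10⟩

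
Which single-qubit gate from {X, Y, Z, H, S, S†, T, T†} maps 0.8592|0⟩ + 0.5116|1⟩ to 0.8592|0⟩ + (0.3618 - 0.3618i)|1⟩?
T†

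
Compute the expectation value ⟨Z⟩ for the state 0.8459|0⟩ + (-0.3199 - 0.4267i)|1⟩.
0.4311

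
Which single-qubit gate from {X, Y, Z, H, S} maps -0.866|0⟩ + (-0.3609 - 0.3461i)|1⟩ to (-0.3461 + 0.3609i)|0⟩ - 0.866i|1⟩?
Y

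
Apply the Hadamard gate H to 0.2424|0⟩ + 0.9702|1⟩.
0.8574|0⟩ - 0.5146|1⟩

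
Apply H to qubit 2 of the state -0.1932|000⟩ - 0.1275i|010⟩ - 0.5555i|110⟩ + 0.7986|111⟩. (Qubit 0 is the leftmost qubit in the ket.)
-0.1366|000⟩ - 0.1366|001⟩ - 0.09016i|010⟩ - 0.09016i|011⟩ + (0.5647 - 0.3928i)|110⟩ + (-0.5647 - 0.3928i)|111⟩

H on qubit 2 mixes each pair of kets that differ only in qubit 2: amplitudes (a, b) of (|…0…⟩, |…1…⟩) become ((a + b)/√2, (a − b)/√2). Kets absent from the input have amplitude 0.
(|000⟩, |001⟩): (a, b) = (-0.1932, 0) → (-0.1366, -0.1366)
(|010⟩, |011⟩): (a, b) = (-0.1275i, 0) → (-0.09016i, -0.09016i)
(|110⟩, |111⟩): (a, b) = (-0.5555i, 0.7986) → ((0.5647 - 0.3928i), (-0.5647 - 0.3928i))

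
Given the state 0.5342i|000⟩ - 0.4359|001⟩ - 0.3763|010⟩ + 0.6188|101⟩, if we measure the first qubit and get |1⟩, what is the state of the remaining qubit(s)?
|01⟩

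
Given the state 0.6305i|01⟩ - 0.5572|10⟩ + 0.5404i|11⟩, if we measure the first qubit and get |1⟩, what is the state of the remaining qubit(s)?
-0.7178|0⟩ + 0.6962i|1⟩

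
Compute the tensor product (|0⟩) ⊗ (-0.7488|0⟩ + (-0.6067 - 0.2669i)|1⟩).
-0.7488|00⟩ + (-0.6067 - 0.2669i)|01⟩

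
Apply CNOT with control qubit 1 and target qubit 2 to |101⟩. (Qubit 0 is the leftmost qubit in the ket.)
|101⟩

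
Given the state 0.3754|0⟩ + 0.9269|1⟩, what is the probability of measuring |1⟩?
0.8591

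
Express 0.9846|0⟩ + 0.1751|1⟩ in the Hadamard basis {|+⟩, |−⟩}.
0.82|+⟩ + 0.5724|−⟩

With |ψ⟩ = α|0⟩ + β|1⟩, the Hadamard-basis coefficients are ⟨+|ψ⟩ = (α + β)/√2 and ⟨−|ψ⟩ = (α − β)/√2.
Here α = 0.9846, β = 0.1751: (α + β)/√2 = 0.82, (α − β)/√2 = 0.5724.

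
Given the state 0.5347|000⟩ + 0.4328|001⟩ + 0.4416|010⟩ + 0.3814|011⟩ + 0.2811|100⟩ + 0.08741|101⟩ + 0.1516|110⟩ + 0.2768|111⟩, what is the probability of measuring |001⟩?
0.1873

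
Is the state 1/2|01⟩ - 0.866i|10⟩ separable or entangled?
Entangled

Writing the state as a|00⟩ + b|01⟩ + c|10⟩ + d|11⟩, it is a product state iff ad − bc = 0.
Here (a, b, c, d) = (0, 1/2, -0.866i, 0): ad − bc = (0)(0) − (1/2)(-0.866i) = 0.433i ≠ 0, so the state is entangled.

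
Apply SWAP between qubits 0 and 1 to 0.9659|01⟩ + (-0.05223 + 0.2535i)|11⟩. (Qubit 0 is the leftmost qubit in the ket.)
0.9659|10⟩ + (-0.05223 + 0.2535i)|11⟩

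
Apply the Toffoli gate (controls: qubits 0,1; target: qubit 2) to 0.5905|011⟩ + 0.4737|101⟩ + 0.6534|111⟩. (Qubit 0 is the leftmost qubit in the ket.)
0.5905|011⟩ + 0.4737|101⟩ + 0.6534|110⟩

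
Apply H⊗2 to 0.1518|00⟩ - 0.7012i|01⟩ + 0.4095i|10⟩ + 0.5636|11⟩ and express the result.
(0.3577 - 0.1459i)|00⟩ + (-0.2059 + 0.5554i)|01⟩ + (-0.2059 - 0.5554i)|10⟩ + (0.3577 + 0.1459i)|11⟩

H⊗2 gives amp(|y⟩) = (1/2) Σ_x (−1)^(x·y) amp(|x⟩), where x·y is the number of positions in which both x and y have a 1.
|00⟩: (0.1518 - 0.7012i + 0.4095i + 0.5636)/2 = (0.3577 - 0.1459i)
|01⟩: (0.1518 + 0.7012i + 0.4095i - 0.5636)/2 = (-0.2059 + 0.5554i)
|10⟩: (0.1518 - 0.7012i - 0.4095i - 0.5636)/2 = (-0.2059 - 0.5554i)
|11⟩: (0.1518 + 0.7012i - 0.4095i + 0.5636)/2 = (0.3577 + 0.1459i)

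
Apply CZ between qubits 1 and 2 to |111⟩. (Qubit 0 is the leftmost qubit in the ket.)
-|111⟩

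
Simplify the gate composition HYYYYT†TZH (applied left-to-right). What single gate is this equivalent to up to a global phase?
X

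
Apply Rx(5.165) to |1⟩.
-0.5304i|0⟩ - 0.8477|1⟩

Rx(5.165) = [[cos(θ/2), −i·sin(θ/2)], [−i·sin(θ/2), cos(θ/2)]]; θ = 5.165, cos(θ/2) ≈ -0.847737, sin(θ/2) ≈ 0.530417.
With a = amp(|0⟩) = 0 and b = amp(|1⟩) = 1:
new amp(|0⟩) = (-0.847737)·a + (-0.530417i)·b = -0.5304i
new amp(|1⟩) = (-0.530417i)·a + (-0.847737)·b = -0.8477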